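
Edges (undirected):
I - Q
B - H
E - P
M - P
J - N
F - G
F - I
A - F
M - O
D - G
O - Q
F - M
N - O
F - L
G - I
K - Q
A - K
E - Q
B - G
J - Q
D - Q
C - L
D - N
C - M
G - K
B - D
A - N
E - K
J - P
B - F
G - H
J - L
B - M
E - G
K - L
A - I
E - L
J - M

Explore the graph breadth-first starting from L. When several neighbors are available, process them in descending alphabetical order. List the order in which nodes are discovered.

Visit L; enqueue K, J, F, E, C → queue [K, J, F, E, C]
Visit K; enqueue Q, G, A → queue [J, F, E, C, Q, G, A]
Visit J; enqueue P, N, M → queue [F, E, C, Q, G, A, P, N, M]
Visit F; enqueue I, B → queue [E, C, Q, G, A, P, N, M, I, B]
Visit E → queue [C, Q, G, A, P, N, M, I, B]
Visit C → queue [Q, G, A, P, N, M, I, B]
Visit Q; enqueue O, D → queue [G, A, P, N, M, I, B, O, D]
Visit G; enqueue H → queue [A, P, N, M, I, B, O, D, H]
Visit A → queue [P, N, M, I, B, O, D, H]
Visit P → queue [N, M, I, B, O, D, H]
Visit N → queue [M, I, B, O, D, H]
Visit M → queue [I, B, O, D, H]
Visit I → queue [B, O, D, H]
Visit B → queue [O, D, H]
Visit O → queue [D, H]
Visit D → queue [H]
Visit H → queue []

L, K, J, F, E, C, Q, G, A, P, N, M, I, B, O, D, H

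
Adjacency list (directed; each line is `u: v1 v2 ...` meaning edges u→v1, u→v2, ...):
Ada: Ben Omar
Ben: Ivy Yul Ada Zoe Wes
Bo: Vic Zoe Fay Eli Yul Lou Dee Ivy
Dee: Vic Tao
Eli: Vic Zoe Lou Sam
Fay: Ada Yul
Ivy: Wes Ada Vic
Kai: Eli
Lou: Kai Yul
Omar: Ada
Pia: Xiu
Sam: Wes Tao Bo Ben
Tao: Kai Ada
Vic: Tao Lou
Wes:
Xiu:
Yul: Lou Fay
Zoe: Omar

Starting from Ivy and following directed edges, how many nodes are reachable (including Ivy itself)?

16

BFS from Ivy visits: Ivy, Wes, Ada, Vic, Ben, Omar, Tao, Lou, Yul, Zoe, Kai, Fay, Eli, Sam, Bo, Dee
Reachable nodes: 16 of 18 total.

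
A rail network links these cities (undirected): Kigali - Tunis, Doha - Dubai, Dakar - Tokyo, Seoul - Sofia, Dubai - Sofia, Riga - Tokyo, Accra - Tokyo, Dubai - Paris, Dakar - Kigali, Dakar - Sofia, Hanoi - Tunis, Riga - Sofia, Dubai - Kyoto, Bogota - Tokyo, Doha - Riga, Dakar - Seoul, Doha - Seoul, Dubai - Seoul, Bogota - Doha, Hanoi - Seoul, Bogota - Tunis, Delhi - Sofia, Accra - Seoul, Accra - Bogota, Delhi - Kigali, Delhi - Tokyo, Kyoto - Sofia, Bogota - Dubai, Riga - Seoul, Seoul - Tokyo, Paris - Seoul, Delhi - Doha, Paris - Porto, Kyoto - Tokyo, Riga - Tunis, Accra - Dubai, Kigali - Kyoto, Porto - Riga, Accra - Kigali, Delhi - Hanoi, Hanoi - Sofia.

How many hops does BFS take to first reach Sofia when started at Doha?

2

Level 0: Doha
Level 1: Bogota, Delhi, Dubai, Riga, Seoul
Level 2: Accra, Dakar, Hanoi, Kigali, Kyoto, Paris, Porto, Sofia, Tokyo, Tunis
Sofia first appears at level 2.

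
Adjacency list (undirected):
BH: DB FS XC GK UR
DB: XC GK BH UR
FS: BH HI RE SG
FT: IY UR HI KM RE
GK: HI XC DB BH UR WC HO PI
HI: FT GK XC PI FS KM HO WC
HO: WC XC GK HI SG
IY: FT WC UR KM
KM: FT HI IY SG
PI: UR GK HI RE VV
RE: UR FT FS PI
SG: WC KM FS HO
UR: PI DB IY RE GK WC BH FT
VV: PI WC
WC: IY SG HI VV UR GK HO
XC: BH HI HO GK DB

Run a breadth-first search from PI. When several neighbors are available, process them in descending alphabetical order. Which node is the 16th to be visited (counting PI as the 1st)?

Visit PI; enqueue VV, UR, RE, HI, GK → queue [VV, UR, RE, HI, GK]
Visit VV; enqueue WC → queue [UR, RE, HI, GK, WC]
Visit UR; enqueue IY, FT, DB, BH → queue [RE, HI, GK, WC, IY, FT, DB, BH]
Visit RE; enqueue FS → queue [HI, GK, WC, IY, FT, DB, BH, FS]
Visit HI; enqueue XC, KM, HO → queue [GK, WC, IY, FT, DB, BH, FS, XC, KM, HO]
Visit GK → queue [WC, IY, FT, DB, BH, FS, XC, KM, HO]
Visit WC; enqueue SG → queue [IY, FT, DB, BH, FS, XC, KM, HO, SG]
Visit IY → queue [FT, DB, BH, FS, XC, KM, HO, SG]
Visit FT → queue [DB, BH, FS, XC, KM, HO, SG]
Visit DB → queue [BH, FS, XC, KM, HO, SG]
Visit BH → queue [FS, XC, KM, HO, SG]
Visit FS → queue [XC, KM, HO, SG]
Visit XC → queue [KM, HO, SG]
Visit KM → queue [HO, SG]
Visit HO → queue [SG]
Visit SG → queue []

Visit order: PI, VV, UR, RE, HI, GK, WC, IY, FT, DB, BH, FS, XC, KM, HO, SG

SG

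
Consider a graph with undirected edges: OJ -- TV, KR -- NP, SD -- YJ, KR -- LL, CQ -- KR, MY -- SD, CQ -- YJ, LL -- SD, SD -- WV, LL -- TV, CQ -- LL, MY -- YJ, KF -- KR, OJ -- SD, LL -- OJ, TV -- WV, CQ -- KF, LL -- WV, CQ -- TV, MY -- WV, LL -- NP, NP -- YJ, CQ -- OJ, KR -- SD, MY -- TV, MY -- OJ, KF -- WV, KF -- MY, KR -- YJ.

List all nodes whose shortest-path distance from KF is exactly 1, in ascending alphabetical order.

CQ, KR, MY, WV

Level 0: KF
Level 1: CQ, KR, MY, WV
Level 2: LL, NP, OJ, SD, TV, YJ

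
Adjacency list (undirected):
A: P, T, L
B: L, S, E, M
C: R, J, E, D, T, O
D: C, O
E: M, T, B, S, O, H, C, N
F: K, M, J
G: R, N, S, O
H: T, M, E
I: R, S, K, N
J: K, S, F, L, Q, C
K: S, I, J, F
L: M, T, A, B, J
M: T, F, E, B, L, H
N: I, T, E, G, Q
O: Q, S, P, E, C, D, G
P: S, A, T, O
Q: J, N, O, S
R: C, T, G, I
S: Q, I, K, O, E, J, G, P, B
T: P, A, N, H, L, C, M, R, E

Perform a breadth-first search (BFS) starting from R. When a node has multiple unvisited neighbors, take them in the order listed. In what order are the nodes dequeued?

Visit R; enqueue C, T, G, I → queue [C, T, G, I]
Visit C; enqueue J, E, D, O → queue [T, G, I, J, E, D, O]
Visit T; enqueue P, A, N, H, L, M → queue [G, I, J, E, D, O, P, A, N, H, L, M]
Visit G; enqueue S → queue [I, J, E, D, O, P, A, N, H, L, M, S]
Visit I; enqueue K → queue [J, E, D, O, P, A, N, H, L, M, S, K]
Visit J; enqueue F, Q → queue [E, D, O, P, A, N, H, L, M, S, K, F, Q]
Visit E; enqueue B → queue [D, O, P, A, N, H, L, M, S, K, F, Q, B]
Visit D → queue [O, P, A, N, H, L, M, S, K, F, Q, B]
Visit O → queue [P, A, N, H, L, M, S, K, F, Q, B]
Visit P → queue [A, N, H, L, M, S, K, F, Q, B]
Visit A → queue [N, H, L, M, S, K, F, Q, B]
Visit N → queue [H, L, M, S, K, F, Q, B]
Visit H → queue [L, M, S, K, F, Q, B]
Visit L → queue [M, S, K, F, Q, B]
Visit M → queue [S, K, F, Q, B]
Visit S → queue [K, F, Q, B]
Visit K → queue [F, Q, B]
Visit F → queue [Q, B]
Visit Q → queue [B]
Visit B → queue []

R -> C -> T -> G -> I -> J -> E -> D -> O -> P -> A -> N -> H -> L -> M -> S -> K -> F -> Q -> B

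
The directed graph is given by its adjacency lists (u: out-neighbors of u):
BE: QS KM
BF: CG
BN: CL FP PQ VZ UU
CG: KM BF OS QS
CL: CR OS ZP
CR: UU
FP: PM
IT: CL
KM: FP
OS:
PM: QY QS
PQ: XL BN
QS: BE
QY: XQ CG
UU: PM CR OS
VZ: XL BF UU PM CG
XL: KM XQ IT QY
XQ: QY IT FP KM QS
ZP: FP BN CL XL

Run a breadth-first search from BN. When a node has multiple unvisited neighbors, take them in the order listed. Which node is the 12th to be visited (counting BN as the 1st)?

BF

Visit BN; enqueue CL, FP, PQ, VZ, UU → queue [CL, FP, PQ, VZ, UU]
Visit CL; enqueue CR, OS, ZP → queue [FP, PQ, VZ, UU, CR, OS, ZP]
Visit FP; enqueue PM → queue [PQ, VZ, UU, CR, OS, ZP, PM]
Visit PQ; enqueue XL → queue [VZ, UU, CR, OS, ZP, PM, XL]
Visit VZ; enqueue BF, CG → queue [UU, CR, OS, ZP, PM, XL, BF, CG]
Visit UU → queue [CR, OS, ZP, PM, XL, BF, CG]
Visit CR → queue [OS, ZP, PM, XL, BF, CG]
Visit OS → queue [ZP, PM, XL, BF, CG]
Visit ZP → queue [PM, XL, BF, CG]
Visit PM; enqueue QY, QS → queue [XL, BF, CG, QY, QS]
Visit XL; enqueue KM, XQ, IT → queue [BF, CG, QY, QS, KM, XQ, IT]
Visit BF → queue [CG, QY, QS, KM, XQ, IT]
Visit CG → queue [QY, QS, KM, XQ, IT]
Visit QY → queue [QS, KM, XQ, IT]
Visit QS; enqueue BE → queue [KM, XQ, IT, BE]
Visit KM → queue [XQ, IT, BE]
Visit XQ → queue [IT, BE]
Visit IT → queue [BE]
Visit BE → queue []

Visit order: BN, CL, FP, PQ, VZ, UU, CR, OS, ZP, PM, XL, BF, CG, QY, QS, KM, XQ, IT, BE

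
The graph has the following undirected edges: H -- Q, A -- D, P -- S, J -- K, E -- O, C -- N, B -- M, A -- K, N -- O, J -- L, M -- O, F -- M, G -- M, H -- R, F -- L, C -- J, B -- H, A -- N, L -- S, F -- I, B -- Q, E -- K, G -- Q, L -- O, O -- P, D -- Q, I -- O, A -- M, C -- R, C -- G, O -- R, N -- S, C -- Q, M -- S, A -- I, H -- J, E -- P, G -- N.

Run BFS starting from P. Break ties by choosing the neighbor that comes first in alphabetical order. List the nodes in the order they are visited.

P -> E -> O -> S -> K -> I -> L -> M -> N -> R -> A -> J -> F -> B -> G -> C -> H -> D -> Q

Visit P; enqueue E, O, S → queue [E, O, S]
Visit E; enqueue K → queue [O, S, K]
Visit O; enqueue I, L, M, N, R → queue [S, K, I, L, M, N, R]
Visit S → queue [K, I, L, M, N, R]
Visit K; enqueue A, J → queue [I, L, M, N, R, A, J]
Visit I; enqueue F → queue [L, M, N, R, A, J, F]
Visit L → queue [M, N, R, A, J, F]
Visit M; enqueue B, G → queue [N, R, A, J, F, B, G]
Visit N; enqueue C → queue [R, A, J, F, B, G, C]
Visit R; enqueue H → queue [A, J, F, B, G, C, H]
Visit A; enqueue D → queue [J, F, B, G, C, H, D]
Visit J → queue [F, B, G, C, H, D]
Visit F → queue [B, G, C, H, D]
Visit B; enqueue Q → queue [G, C, H, D, Q]
Visit G → queue [C, H, D, Q]
Visit C → queue [H, D, Q]
Visit H → queue [D, Q]
Visit D → queue [Q]
Visit Q → queue []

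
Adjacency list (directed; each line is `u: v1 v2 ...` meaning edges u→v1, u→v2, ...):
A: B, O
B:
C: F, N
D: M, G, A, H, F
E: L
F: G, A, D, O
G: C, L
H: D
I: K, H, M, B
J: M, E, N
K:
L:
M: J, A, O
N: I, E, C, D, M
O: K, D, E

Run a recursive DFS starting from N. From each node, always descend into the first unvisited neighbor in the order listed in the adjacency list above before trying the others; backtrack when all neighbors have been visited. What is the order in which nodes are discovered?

N, I, K, H, D, M, J, E, L, A, B, O, G, C, F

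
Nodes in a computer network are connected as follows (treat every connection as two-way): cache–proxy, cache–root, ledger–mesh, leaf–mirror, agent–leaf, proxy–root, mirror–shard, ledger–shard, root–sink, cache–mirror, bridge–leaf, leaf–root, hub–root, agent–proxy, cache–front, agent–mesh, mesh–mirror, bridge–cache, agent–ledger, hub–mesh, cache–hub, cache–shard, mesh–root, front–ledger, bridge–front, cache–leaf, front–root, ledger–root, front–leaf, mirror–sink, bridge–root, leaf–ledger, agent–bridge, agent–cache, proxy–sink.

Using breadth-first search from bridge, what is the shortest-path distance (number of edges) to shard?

2

Level 0: bridge
Level 1: agent, cache, front, leaf, root
Level 2: hub, ledger, mesh, mirror, proxy, shard, sink
shard first appears at level 2.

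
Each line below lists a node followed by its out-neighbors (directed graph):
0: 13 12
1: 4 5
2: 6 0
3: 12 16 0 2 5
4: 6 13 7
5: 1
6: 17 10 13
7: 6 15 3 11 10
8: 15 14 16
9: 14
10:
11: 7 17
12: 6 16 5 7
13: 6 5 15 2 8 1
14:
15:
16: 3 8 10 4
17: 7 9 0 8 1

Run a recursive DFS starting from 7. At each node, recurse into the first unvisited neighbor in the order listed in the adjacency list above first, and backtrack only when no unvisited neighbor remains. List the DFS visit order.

Visit 7
7 → 6
6 → 17
17 → 9
9 → 14
17 → 0
0 → 13
13 → 5
5 → 1
1 → 4
13 → 15
13 → 2
13 → 8
8 → 16
16 → 3
3 → 12
16 → 10
7 → 11

7, 6, 17, 9, 14, 0, 13, 5, 1, 4, 15, 2, 8, 16, 3, 12, 10, 11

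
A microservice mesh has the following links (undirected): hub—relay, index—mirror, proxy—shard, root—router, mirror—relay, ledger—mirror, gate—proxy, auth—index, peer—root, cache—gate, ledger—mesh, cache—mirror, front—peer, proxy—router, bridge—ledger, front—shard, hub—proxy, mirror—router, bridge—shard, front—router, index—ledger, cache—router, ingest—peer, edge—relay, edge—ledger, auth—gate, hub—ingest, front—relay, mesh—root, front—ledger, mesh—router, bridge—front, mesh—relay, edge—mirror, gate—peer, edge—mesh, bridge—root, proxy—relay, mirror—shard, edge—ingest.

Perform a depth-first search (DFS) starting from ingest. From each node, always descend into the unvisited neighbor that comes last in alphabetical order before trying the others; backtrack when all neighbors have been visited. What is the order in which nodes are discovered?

Visit ingest
ingest → peer
peer → root
root → router
router → proxy
proxy → shard
shard → mirror
mirror → relay
relay → mesh
mesh → ledger
ledger → index
index → auth
auth → gate
gate → cache
ledger → front
front → bridge
ledger → edge
relay → hub

ingest, peer, root, router, proxy, shard, mirror, relay, mesh, ledger, index, auth, gate, cache, front, bridge, edge, hub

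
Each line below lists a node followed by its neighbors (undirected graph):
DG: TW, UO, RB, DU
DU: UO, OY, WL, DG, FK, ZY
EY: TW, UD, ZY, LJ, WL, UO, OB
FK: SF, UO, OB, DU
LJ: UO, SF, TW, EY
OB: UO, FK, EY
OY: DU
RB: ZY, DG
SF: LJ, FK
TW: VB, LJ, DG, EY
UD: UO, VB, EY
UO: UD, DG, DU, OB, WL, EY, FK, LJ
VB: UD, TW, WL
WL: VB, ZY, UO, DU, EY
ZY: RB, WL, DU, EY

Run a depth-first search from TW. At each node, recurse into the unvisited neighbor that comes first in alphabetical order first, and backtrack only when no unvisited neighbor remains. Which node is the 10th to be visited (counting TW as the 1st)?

Visit TW
TW → DG
DG → DU
DU → FK
FK → OB
OB → EY
EY → LJ
LJ → SF
LJ → UO
UO → UD
UD → VB
VB → WL
WL → ZY
ZY → RB
DU → OY

Visit order: TW, DG, DU, FK, OB, EY, LJ, SF, UO, UD, VB, WL, ZY, RB, OY

UD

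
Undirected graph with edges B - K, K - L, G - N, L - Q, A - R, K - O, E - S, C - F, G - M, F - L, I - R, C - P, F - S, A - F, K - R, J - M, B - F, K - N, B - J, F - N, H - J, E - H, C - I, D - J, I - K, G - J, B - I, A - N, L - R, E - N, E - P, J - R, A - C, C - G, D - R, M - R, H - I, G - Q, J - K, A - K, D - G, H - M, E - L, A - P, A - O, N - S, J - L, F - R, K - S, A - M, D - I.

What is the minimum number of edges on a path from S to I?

2

Level 0: S
Level 1: E, F, K, N
Level 2: A, B, C, G, H, I, J, L, O, P, R
Level 3: D, M, Q
I first appears at level 2.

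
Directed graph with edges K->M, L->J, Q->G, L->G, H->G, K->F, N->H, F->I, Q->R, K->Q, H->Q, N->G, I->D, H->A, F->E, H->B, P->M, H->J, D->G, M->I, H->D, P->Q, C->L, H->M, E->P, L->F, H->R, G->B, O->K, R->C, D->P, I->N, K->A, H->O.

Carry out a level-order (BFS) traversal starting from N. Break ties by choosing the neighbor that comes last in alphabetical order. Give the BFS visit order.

N, H, G, R, Q, O, M, J, D, B, A, C, K, I, P, L, F, E

Visit N; enqueue H, G → queue [H, G]
Visit H; enqueue R, Q, O, M, J, D, B, A → queue [G, R, Q, O, M, J, D, B, A]
Visit G → queue [R, Q, O, M, J, D, B, A]
Visit R; enqueue C → queue [Q, O, M, J, D, B, A, C]
Visit Q → queue [O, M, J, D, B, A, C]
Visit O; enqueue K → queue [M, J, D, B, A, C, K]
Visit M; enqueue I → queue [J, D, B, A, C, K, I]
Visit J → queue [D, B, A, C, K, I]
Visit D; enqueue P → queue [B, A, C, K, I, P]
Visit B → queue [A, C, K, I, P]
Visit A → queue [C, K, I, P]
Visit C; enqueue L → queue [K, I, P, L]
Visit K; enqueue F → queue [I, P, L, F]
Visit I → queue [P, L, F]
Visit P → queue [L, F]
Visit L → queue [F]
Visit F; enqueue E → queue [E]
Visit E → queue []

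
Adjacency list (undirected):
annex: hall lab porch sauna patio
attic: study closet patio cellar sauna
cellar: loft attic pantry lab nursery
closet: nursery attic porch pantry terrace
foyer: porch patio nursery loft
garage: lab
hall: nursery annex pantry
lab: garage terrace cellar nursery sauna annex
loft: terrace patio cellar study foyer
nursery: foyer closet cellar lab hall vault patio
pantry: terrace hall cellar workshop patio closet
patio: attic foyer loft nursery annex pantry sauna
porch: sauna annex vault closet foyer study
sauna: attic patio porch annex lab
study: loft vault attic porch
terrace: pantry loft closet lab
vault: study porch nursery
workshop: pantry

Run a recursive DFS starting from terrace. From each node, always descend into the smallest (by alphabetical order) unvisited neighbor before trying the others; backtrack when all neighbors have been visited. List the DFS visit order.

terrace, closet, attic, cellar, lab, annex, hall, nursery, foyer, loft, patio, pantry, workshop, sauna, porch, study, vault, garage

Visit terrace
terrace → closet
closet → attic
attic → cellar
cellar → lab
lab → annex
annex → hall
hall → nursery
nursery → foyer
foyer → loft
loft → patio
patio → pantry
pantry → workshop
patio → sauna
sauna → porch
porch → study
study → vault
lab → garage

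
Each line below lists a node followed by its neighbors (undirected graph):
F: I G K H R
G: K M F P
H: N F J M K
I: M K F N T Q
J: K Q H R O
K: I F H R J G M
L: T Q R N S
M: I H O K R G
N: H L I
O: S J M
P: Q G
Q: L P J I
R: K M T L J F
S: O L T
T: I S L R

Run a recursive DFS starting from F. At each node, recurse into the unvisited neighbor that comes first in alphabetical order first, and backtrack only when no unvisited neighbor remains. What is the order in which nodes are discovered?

F -> G -> K -> H -> J -> O -> M -> I -> N -> L -> Q -> P -> R -> T -> S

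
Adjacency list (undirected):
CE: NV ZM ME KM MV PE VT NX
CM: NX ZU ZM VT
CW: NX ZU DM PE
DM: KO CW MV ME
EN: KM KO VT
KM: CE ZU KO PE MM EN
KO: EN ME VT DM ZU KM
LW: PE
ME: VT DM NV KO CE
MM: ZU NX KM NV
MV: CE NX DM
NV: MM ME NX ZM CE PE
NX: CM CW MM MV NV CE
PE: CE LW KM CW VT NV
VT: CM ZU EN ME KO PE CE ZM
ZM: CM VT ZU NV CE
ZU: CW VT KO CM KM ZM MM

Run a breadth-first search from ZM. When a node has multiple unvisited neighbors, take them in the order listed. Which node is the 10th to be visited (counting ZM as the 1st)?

KO

Visit ZM; enqueue CM, VT, ZU, NV, CE → queue [CM, VT, ZU, NV, CE]
Visit CM; enqueue NX → queue [VT, ZU, NV, CE, NX]
Visit VT; enqueue EN, ME, KO, PE → queue [ZU, NV, CE, NX, EN, ME, KO, PE]
Visit ZU; enqueue CW, KM, MM → queue [NV, CE, NX, EN, ME, KO, PE, CW, KM, MM]
Visit NV → queue [CE, NX, EN, ME, KO, PE, CW, KM, MM]
Visit CE; enqueue MV → queue [NX, EN, ME, KO, PE, CW, KM, MM, MV]
Visit NX → queue [EN, ME, KO, PE, CW, KM, MM, MV]
Visit EN → queue [ME, KO, PE, CW, KM, MM, MV]
Visit ME; enqueue DM → queue [KO, PE, CW, KM, MM, MV, DM]
Visit KO → queue [PE, CW, KM, MM, MV, DM]
Visit PE; enqueue LW → queue [CW, KM, MM, MV, DM, LW]
Visit CW → queue [KM, MM, MV, DM, LW]
Visit KM → queue [MM, MV, DM, LW]
Visit MM → queue [MV, DM, LW]
Visit MV → queue [DM, LW]
Visit DM → queue [LW]
Visit LW → queue []

Visit order: ZM, CM, VT, ZU, NV, CE, NX, EN, ME, KO, PE, CW, KM, MM, MV, DM, LW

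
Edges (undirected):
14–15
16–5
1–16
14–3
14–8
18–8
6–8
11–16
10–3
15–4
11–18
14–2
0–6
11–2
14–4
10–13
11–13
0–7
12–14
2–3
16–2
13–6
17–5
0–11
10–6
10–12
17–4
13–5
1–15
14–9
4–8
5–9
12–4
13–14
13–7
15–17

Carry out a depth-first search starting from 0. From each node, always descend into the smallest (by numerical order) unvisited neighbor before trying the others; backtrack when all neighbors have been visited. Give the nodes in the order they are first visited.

Visit 0
0 → 6
6 → 8
8 → 4
4 → 12
12 → 10
10 → 3
3 → 2
2 → 11
11 → 13
13 → 5
5 → 9
9 → 14
14 → 15
15 → 1
1 → 16
15 → 17
13 → 7
11 → 18

0 6 8 4 12 10 3 2 11 13 5 9 14 15 1 16 17 7 18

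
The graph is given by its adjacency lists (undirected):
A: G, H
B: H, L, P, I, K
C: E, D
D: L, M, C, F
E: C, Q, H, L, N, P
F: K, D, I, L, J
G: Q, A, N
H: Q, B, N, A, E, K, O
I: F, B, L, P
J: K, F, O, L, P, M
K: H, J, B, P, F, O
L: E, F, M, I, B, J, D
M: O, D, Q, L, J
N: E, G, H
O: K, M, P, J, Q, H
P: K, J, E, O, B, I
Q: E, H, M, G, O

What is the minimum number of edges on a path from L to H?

Level 0: L
Level 1: B, D, E, F, I, J, M
Level 2: C, H, K, N, O, P, Q
Level 3: A, G
H first appears at level 2.

2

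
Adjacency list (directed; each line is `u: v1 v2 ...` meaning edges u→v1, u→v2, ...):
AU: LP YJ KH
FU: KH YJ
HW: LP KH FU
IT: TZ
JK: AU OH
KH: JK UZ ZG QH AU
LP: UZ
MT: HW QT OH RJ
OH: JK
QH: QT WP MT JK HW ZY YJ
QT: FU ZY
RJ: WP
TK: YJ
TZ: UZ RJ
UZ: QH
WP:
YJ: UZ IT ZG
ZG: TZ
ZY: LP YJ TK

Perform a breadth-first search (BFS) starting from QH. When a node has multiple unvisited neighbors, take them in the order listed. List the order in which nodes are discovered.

QH, QT, WP, MT, JK, HW, ZY, YJ, FU, OH, RJ, AU, LP, KH, TK, UZ, IT, ZG, TZ

Visit QH; enqueue QT, WP, MT, JK, HW, ZY, YJ → queue [QT, WP, MT, JK, HW, ZY, YJ]
Visit QT; enqueue FU → queue [WP, MT, JK, HW, ZY, YJ, FU]
Visit WP → queue [MT, JK, HW, ZY, YJ, FU]
Visit MT; enqueue OH, RJ → queue [JK, HW, ZY, YJ, FU, OH, RJ]
Visit JK; enqueue AU → queue [HW, ZY, YJ, FU, OH, RJ, AU]
Visit HW; enqueue LP, KH → queue [ZY, YJ, FU, OH, RJ, AU, LP, KH]
Visit ZY; enqueue TK → queue [YJ, FU, OH, RJ, AU, LP, KH, TK]
Visit YJ; enqueue UZ, IT, ZG → queue [FU, OH, RJ, AU, LP, KH, TK, UZ, IT, ZG]
Visit FU → queue [OH, RJ, AU, LP, KH, TK, UZ, IT, ZG]
Visit OH → queue [RJ, AU, LP, KH, TK, UZ, IT, ZG]
Visit RJ → queue [AU, LP, KH, TK, UZ, IT, ZG]
Visit AU → queue [LP, KH, TK, UZ, IT, ZG]
Visit LP → queue [KH, TK, UZ, IT, ZG]
Visit KH → queue [TK, UZ, IT, ZG]
Visit TK → queue [UZ, IT, ZG]
Visit UZ → queue [IT, ZG]
Visit IT; enqueue TZ → queue [ZG, TZ]
Visit ZG → queue [TZ]
Visit TZ → queue []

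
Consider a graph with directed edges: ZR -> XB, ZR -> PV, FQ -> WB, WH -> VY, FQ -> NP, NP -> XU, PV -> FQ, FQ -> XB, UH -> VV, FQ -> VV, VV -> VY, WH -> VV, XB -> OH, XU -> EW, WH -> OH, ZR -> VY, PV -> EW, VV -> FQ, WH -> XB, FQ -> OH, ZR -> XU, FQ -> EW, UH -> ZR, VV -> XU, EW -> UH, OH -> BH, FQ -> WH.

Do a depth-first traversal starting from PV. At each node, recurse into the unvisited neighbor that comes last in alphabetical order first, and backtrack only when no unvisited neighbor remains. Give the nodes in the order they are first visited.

PV → FQ → XB → OH → BH → WH → VY → VV → XU → EW → UH → ZR → WB → NP

Visit PV
PV → FQ
FQ → XB
XB → OH
OH → BH
FQ → WH
WH → VY
WH → VV
VV → XU
XU → EW
EW → UH
UH → ZR
FQ → WB
FQ → NP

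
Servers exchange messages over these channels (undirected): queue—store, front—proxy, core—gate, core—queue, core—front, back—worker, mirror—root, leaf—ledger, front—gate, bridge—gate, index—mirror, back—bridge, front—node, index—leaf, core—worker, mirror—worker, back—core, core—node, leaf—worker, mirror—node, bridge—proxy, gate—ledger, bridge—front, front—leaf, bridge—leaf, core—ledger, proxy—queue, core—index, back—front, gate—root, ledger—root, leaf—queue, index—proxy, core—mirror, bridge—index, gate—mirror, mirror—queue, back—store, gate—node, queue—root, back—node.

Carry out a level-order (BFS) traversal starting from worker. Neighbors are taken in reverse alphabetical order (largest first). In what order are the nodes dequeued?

worker -> mirror -> leaf -> core -> back -> root -> queue -> node -> index -> gate -> ledger -> front -> bridge -> store -> proxy

Visit worker; enqueue mirror, leaf, core, back → queue [mirror, leaf, core, back]
Visit mirror; enqueue root, queue, node, index, gate → queue [leaf, core, back, root, queue, node, index, gate]
Visit leaf; enqueue ledger, front, bridge → queue [core, back, root, queue, node, index, gate, ledger, front, bridge]
Visit core → queue [back, root, queue, node, index, gate, ledger, front, bridge]
Visit back; enqueue store → queue [root, queue, node, index, gate, ledger, front, bridge, store]
Visit root → queue [queue, node, index, gate, ledger, front, bridge, store]
Visit queue; enqueue proxy → queue [node, index, gate, ledger, front, bridge, store, proxy]
Visit node → queue [index, gate, ledger, front, bridge, store, proxy]
Visit index → queue [gate, ledger, front, bridge, store, proxy]
Visit gate → queue [ledger, front, bridge, store, proxy]
Visit ledger → queue [front, bridge, store, proxy]
Visit front → queue [bridge, store, proxy]
Visit bridge → queue [store, proxy]
Visit store → queue [proxy]
Visit proxy → queue []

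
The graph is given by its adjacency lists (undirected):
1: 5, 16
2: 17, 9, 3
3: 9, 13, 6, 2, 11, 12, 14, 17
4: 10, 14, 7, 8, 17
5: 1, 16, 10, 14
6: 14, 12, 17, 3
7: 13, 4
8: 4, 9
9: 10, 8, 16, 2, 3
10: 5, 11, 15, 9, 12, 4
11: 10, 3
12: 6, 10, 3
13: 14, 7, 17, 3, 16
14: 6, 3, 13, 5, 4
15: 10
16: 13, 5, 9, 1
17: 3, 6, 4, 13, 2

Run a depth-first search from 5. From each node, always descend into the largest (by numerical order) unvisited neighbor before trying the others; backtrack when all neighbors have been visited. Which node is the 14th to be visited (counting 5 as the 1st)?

Visit 5
5 → 16
16 → 13
13 → 17
17 → 6
6 → 14
14 → 4
4 → 10
10 → 15
10 → 12
12 → 3
3 → 11
3 → 9
9 → 8
9 → 2
4 → 7
16 → 1

Visit order: 5, 16, 13, 17, 6, 14, 4, 10, 15, 12, 3, 11, 9, 8, 2, 7, 1

8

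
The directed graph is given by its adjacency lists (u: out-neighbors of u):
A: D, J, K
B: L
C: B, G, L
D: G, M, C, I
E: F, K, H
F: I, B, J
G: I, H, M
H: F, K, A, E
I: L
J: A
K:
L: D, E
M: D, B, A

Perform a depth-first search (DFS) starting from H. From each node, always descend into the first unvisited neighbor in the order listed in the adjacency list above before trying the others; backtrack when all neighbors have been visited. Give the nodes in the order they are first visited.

Visit H
H → F
F → I
I → L
L → D
D → G
G → M
M → B
M → A
A → J
A → K
D → C
L → E

H F I L D G M B A J K C E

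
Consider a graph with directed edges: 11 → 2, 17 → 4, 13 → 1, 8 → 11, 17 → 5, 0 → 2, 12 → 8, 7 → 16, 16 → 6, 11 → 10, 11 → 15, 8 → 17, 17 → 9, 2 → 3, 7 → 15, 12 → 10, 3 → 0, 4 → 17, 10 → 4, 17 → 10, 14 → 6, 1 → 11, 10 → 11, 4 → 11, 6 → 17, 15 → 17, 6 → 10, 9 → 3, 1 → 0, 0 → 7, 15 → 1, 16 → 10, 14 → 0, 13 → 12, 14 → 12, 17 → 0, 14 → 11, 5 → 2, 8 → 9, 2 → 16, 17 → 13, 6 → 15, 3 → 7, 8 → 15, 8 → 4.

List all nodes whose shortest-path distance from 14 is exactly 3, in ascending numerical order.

1, 3, 4, 5, 9, 13, 16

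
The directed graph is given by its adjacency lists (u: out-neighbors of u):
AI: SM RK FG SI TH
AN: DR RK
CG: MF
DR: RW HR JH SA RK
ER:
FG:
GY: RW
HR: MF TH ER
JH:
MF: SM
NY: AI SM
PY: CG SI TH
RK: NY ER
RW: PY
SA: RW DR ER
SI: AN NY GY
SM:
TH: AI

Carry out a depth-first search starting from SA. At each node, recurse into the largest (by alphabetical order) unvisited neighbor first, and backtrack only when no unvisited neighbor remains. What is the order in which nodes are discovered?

Visit SA
SA → RW
RW → PY
PY → TH
TH → AI
AI → SM
AI → SI
SI → NY
SI → GY
SI → AN
AN → RK
RK → ER
AN → DR
DR → JH
DR → HR
HR → MF
AI → FG
PY → CG

SA → RW → PY → TH → AI → SM → SI → NY → GY → AN → RK → ER → DR → JH → HR → MF → FG → CG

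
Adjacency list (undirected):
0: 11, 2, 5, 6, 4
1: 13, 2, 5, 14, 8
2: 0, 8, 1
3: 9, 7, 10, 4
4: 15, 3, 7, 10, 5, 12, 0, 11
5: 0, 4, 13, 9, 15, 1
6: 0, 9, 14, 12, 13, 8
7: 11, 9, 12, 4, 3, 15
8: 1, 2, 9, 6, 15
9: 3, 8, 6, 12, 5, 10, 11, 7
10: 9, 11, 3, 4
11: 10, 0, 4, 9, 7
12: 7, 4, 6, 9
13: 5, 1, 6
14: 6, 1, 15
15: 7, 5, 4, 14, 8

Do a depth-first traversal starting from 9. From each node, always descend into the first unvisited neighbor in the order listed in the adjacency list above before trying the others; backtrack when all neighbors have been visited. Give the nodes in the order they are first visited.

9 -> 3 -> 7 -> 11 -> 10 -> 4 -> 15 -> 5 -> 0 -> 2 -> 8 -> 1 -> 13 -> 6 -> 14 -> 12

Visit 9
9 → 3
3 → 7
7 → 11
11 → 10
10 → 4
4 → 15
15 → 5
5 → 0
0 → 2
2 → 8
8 → 1
1 → 13
13 → 6
6 → 14
6 → 12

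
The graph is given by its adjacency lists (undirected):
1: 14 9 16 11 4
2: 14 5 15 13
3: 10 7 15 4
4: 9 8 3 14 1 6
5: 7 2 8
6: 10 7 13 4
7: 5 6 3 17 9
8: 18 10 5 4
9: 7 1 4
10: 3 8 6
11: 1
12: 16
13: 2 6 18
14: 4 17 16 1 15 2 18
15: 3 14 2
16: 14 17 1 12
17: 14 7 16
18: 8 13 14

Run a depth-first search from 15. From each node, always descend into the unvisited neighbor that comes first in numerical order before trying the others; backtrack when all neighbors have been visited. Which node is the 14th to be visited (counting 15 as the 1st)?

Visit 15
15 → 2
2 → 5
5 → 7
7 → 3
3 → 4
4 → 1
1 → 9
1 → 11
1 → 14
14 → 16
16 → 12
16 → 17
14 → 18
18 → 8
8 → 10
10 → 6
6 → 13

Visit order: 15, 2, 5, 7, 3, 4, 1, 9, 11, 14, 16, 12, 17, 18, 8, 10, 6, 13

18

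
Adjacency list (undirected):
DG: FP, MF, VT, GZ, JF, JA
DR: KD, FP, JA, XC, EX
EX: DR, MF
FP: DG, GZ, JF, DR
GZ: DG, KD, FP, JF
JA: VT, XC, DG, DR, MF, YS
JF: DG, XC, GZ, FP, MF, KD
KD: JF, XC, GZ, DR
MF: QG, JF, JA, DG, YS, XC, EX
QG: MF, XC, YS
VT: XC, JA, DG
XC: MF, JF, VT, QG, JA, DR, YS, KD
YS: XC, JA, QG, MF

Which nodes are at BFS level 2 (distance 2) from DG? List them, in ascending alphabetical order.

Level 0: DG
Level 1: FP, GZ, JA, JF, MF, VT
Level 2: DR, EX, KD, QG, XC, YS

DR, EX, KD, QG, XC, YS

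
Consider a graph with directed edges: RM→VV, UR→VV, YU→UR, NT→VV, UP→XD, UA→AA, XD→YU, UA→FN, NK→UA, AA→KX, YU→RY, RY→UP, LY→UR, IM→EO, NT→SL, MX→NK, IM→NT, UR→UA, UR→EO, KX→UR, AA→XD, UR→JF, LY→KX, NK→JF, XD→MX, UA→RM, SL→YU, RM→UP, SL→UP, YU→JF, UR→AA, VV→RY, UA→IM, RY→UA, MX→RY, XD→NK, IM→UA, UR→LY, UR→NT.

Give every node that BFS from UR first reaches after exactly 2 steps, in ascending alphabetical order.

Level 0: UR
Level 1: AA, EO, JF, LY, NT, UA, VV
Level 2: FN, IM, KX, RM, RY, SL, XD
Level 3: MX, NK, UP, YU

FN, IM, KX, RM, RY, SL, XD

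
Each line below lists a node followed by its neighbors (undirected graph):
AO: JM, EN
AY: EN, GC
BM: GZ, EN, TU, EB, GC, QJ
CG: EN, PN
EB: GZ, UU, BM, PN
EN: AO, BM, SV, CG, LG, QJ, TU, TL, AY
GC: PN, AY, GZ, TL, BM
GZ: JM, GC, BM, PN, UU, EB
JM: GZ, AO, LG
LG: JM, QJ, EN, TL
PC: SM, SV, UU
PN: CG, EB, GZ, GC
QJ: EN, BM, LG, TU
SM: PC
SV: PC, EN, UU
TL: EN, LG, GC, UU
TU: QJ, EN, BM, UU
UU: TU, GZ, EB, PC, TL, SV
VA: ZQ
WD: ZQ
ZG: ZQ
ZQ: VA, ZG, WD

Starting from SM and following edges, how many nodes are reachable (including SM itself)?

18

BFS from SM visits: SM, PC, SV, UU, EN, TU, GZ, EB, TL, AO, BM, CG, LG, QJ, AY, JM, GC, PN
Reachable nodes: 18 of 22 total.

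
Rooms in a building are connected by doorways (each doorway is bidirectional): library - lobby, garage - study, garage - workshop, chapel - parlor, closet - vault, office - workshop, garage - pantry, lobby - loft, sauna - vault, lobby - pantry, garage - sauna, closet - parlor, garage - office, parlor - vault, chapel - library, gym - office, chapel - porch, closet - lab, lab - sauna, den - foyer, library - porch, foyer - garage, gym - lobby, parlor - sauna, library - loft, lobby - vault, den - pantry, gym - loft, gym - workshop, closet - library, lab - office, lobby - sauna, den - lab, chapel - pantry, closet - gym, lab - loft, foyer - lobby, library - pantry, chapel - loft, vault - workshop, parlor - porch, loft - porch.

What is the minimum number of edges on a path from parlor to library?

Level 0: parlor
Level 1: chapel, closet, porch, sauna, vault
Level 2: garage, gym, lab, library, lobby, loft, pantry, workshop
Level 3: den, foyer, office, study
library first appears at level 2.

2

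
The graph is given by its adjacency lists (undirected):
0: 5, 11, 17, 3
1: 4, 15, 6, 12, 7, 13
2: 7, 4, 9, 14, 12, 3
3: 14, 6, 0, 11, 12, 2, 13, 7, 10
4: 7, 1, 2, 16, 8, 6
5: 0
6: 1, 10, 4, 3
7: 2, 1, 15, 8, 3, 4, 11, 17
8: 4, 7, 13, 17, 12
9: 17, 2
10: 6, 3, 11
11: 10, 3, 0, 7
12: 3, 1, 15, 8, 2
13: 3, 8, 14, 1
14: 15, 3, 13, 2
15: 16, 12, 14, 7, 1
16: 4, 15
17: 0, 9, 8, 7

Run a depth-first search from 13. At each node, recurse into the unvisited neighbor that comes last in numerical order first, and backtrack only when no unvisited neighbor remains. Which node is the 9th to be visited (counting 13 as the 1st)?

Visit 13
13 → 14
14 → 15
15 → 16
16 → 4
4 → 8
8 → 17
17 → 9
9 → 2
2 → 12
12 → 3
3 → 11
11 → 10
10 → 6
6 → 1
1 → 7
11 → 0
0 → 5

Visit order: 13, 14, 15, 16, 4, 8, 17, 9, 2, 12, 3, 11, 10, 6, 1, 7, 0, 5

2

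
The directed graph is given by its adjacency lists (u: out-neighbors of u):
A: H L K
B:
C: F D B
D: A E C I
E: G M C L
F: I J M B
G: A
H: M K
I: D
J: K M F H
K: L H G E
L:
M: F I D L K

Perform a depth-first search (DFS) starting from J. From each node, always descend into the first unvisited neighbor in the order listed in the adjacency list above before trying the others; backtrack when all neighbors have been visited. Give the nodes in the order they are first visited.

J, K, L, H, M, F, I, D, A, E, G, C, B

Visit J
J → K
K → L
K → H
H → M
M → F
F → I
I → D
D → A
D → E
E → G
E → C
C → B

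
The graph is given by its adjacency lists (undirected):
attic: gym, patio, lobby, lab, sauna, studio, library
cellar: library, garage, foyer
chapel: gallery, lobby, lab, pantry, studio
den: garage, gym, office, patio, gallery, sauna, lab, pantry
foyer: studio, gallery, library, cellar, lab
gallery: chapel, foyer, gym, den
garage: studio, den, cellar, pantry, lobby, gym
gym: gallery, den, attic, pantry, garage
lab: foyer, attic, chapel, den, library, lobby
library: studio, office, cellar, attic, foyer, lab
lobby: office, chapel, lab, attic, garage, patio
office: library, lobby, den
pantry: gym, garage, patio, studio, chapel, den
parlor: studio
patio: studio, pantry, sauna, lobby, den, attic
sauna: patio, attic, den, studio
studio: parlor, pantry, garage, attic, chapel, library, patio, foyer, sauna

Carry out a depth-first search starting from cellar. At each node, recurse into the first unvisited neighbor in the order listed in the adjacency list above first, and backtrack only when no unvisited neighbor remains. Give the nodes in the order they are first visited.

cellar → library → studio → parlor → pantry → gym → gallery → chapel → lobby → office → den → garage → patio → sauna → attic → lab → foyer

Visit cellar
cellar → library
library → studio
studio → parlor
studio → pantry
pantry → gym
gym → gallery
gallery → chapel
chapel → lobby
lobby → office
office → den
den → garage
den → patio
patio → sauna
sauna → attic
attic → lab
lab → foyer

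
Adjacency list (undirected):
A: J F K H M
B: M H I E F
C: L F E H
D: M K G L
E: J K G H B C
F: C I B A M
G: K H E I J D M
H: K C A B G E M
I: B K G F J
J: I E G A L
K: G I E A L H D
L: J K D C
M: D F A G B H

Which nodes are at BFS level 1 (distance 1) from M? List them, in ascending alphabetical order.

A, B, D, F, G, H

Level 0: M
Level 1: A, B, D, F, G, H
Level 2: C, E, I, J, K, L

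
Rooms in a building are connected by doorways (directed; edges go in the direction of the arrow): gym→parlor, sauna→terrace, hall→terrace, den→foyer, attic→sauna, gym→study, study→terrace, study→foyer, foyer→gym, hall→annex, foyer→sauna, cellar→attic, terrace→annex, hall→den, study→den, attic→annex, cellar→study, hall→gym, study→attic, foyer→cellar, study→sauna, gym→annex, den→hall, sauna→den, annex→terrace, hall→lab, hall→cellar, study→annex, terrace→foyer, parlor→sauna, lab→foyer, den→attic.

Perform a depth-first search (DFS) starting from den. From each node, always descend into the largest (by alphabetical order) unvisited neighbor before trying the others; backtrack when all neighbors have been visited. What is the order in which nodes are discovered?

Visit den
den → hall
hall → terrace
terrace → foyer
foyer → sauna
foyer → gym
gym → study
study → attic
attic → annex
gym → parlor
foyer → cellar
hall → lab

den → hall → terrace → foyer → sauna → gym → study → attic → annex → parlor → cellar → lab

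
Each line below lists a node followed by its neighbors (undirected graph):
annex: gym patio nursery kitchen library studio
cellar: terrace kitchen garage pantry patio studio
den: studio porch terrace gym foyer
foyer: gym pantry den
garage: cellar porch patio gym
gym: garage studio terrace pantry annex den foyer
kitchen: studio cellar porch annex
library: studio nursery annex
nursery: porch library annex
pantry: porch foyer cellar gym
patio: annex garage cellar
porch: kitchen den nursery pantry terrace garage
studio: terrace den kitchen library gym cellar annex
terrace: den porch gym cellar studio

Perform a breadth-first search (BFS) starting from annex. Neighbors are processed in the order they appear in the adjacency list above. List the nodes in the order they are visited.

Visit annex; enqueue gym, patio, nursery, kitchen, library, studio → queue [gym, patio, nursery, kitchen, library, studio]
Visit gym; enqueue garage, terrace, pantry, den, foyer → queue [patio, nursery, kitchen, library, studio, garage, terrace, pantry, den, foyer]
Visit patio; enqueue cellar → queue [nursery, kitchen, library, studio, garage, terrace, pantry, den, foyer, cellar]
Visit nursery; enqueue porch → queue [kitchen, library, studio, garage, terrace, pantry, den, foyer, cellar, porch]
Visit kitchen → queue [library, studio, garage, terrace, pantry, den, foyer, cellar, porch]
Visit library → queue [studio, garage, terrace, pantry, den, foyer, cellar, porch]
Visit studio → queue [garage, terrace, pantry, den, foyer, cellar, porch]
Visit garage → queue [terrace, pantry, den, foyer, cellar, porch]
Visit terrace → queue [pantry, den, foyer, cellar, porch]
Visit pantry → queue [den, foyer, cellar, porch]
Visit den → queue [foyer, cellar, porch]
Visit foyer → queue [cellar, porch]
Visit cellar → queue [porch]
Visit porch → queue []

annex gym patio nursery kitchen library studio garage terrace pantry den foyer cellar porch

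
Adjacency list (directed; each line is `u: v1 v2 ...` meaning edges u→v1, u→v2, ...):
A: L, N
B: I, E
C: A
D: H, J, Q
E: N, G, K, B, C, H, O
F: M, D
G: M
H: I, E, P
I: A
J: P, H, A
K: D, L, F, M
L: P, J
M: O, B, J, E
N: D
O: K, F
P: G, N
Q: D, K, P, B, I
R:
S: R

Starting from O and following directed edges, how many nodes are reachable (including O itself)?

17

BFS from O visits: O, F, K, D, M, L, H, J, Q, B, E, P, I, A, C, G, N
Reachable nodes: 17 of 19 total.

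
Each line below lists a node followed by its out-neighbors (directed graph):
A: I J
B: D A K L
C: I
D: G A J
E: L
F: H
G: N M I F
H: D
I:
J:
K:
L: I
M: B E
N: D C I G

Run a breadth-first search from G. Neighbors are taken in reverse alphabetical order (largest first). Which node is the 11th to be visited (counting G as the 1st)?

J

Visit G; enqueue N, M, I, F → queue [N, M, I, F]
Visit N; enqueue D, C → queue [M, I, F, D, C]
Visit M; enqueue E, B → queue [I, F, D, C, E, B]
Visit I → queue [F, D, C, E, B]
Visit F; enqueue H → queue [D, C, E, B, H]
Visit D; enqueue J, A → queue [C, E, B, H, J, A]
Visit C → queue [E, B, H, J, A]
Visit E; enqueue L → queue [B, H, J, A, L]
Visit B; enqueue K → queue [H, J, A, L, K]
Visit H → queue [J, A, L, K]
Visit J → queue [A, L, K]
Visit A → queue [L, K]
Visit L → queue [K]
Visit K → queue []

Visit order: G, N, M, I, F, D, C, E, B, H, J, A, L, K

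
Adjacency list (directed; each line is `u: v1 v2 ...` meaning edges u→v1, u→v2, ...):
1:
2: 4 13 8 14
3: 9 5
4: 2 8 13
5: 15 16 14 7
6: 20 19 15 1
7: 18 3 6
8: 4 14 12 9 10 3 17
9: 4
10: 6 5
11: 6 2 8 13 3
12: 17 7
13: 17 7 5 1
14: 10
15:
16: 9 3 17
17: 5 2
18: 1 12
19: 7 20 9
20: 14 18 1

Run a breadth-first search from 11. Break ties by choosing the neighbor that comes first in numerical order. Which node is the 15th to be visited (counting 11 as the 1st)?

Visit 11; enqueue 2, 3, 6, 8, 13 → queue [2, 3, 6, 8, 13]
Visit 2; enqueue 4, 14 → queue [3, 6, 8, 13, 4, 14]
Visit 3; enqueue 5, 9 → queue [6, 8, 13, 4, 14, 5, 9]
Visit 6; enqueue 1, 15, 19, 20 → queue [8, 13, 4, 14, 5, 9, 1, 15, 19, 20]
Visit 8; enqueue 10, 12, 17 → queue [13, 4, 14, 5, 9, 1, 15, 19, 20, 10, 12, 17]
Visit 13; enqueue 7 → queue [4, 14, 5, 9, 1, 15, 19, 20, 10, 12, 17, 7]
Visit 4 → queue [14, 5, 9, 1, 15, 19, 20, 10, 12, 17, 7]
Visit 14 → queue [5, 9, 1, 15, 19, 20, 10, 12, 17, 7]
Visit 5; enqueue 16 → queue [9, 1, 15, 19, 20, 10, 12, 17, 7, 16]
Visit 9 → queue [1, 15, 19, 20, 10, 12, 17, 7, 16]
Visit 1 → queue [15, 19, 20, 10, 12, 17, 7, 16]
Visit 15 → queue [19, 20, 10, 12, 17, 7, 16]
Visit 19 → queue [20, 10, 12, 17, 7, 16]
Visit 20; enqueue 18 → queue [10, 12, 17, 7, 16, 18]
Visit 10 → queue [12, 17, 7, 16, 18]
Visit 12 → queue [17, 7, 16, 18]
Visit 17 → queue [7, 16, 18]
Visit 7 → queue [16, 18]
Visit 16 → queue [18]
Visit 18 → queue []

Visit order: 11, 2, 3, 6, 8, 13, 4, 14, 5, 9, 1, 15, 19, 20, 10, 12, 17, 7, 16, 18

10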